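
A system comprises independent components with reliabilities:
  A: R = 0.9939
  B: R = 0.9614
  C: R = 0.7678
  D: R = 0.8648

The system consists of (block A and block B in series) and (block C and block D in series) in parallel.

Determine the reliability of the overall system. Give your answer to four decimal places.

Series (A and B): 0.993900 × 0.961400 = 0.955535
Series (C and D): 0.767800 × 0.864800 = 0.663993
Parallel ([0.955535] and [0.663993]): 1 − (1 − 0.955535)(1 − 0.663993) = 0.9851

0.9851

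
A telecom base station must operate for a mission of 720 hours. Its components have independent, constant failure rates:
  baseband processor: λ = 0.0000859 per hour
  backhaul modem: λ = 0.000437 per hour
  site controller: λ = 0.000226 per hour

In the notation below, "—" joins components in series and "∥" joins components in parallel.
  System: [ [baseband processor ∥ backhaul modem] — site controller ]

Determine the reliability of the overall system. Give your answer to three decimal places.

0.836

R(baseband processor) = exp(−0.0000859 × 720) = 0.94003
R(backhaul modem) = exp(−0.000437 × 720) = 0.73005
R(site controller) = exp(−0.000226 × 720) = 0.84983
Parallel (baseband processor and backhaul modem): 1 − (1 − 0.94003)(1 − 0.73005) = 0.98381
Series ([0.98381] and site controller): 0.98381 × 0.84983 = 0.836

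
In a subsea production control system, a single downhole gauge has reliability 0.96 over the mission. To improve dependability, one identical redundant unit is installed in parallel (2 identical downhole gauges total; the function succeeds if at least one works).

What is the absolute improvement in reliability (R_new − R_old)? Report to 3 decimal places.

R_before = 0.96
R_after = 1 − (1 − 0.96)^2 = 0.998
ΔR = 0.998 − 0.96 = 0.038

0.038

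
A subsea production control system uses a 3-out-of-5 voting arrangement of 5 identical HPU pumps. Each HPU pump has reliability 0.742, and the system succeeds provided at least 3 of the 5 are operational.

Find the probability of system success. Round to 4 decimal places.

0.8879

R = Σ_{i=3}^{5} C(5,i) p^i (1−p)^{5−i} with p = 0.742
C(5,3)·0.742^3·0.258^2 = 0.271926
C(5,4)·0.742^4·0.258^1 = 0.391026
C(5,5)·0.742^5·0.258^0 = 0.224916
Sum = 0.8879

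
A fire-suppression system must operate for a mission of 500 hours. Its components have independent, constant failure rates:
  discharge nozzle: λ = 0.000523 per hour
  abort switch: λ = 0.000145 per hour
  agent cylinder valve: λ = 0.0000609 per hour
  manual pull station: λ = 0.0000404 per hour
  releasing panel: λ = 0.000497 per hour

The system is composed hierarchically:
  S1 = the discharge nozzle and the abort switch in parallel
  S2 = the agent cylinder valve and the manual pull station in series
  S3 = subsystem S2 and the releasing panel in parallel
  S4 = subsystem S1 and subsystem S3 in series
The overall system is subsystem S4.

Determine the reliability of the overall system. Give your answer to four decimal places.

0.9732

R(discharge nozzle) = exp(−0.000523 × 500) = 0.769896
R(abort switch) = exp(−0.000145 × 500) = 0.930066
R(agent cylinder valve) = exp(−0.0000609 × 500) = 0.970009
R(manual pull station) = exp(−0.0000404 × 500) = 0.980003
R(releasing panel) = exp(−0.000497 × 500) = 0.779970
Parallel (discharge nozzle and abort switch): 1 − (1 − 0.769896)(1 − 0.930066) = 0.983908
Series (agent cylinder valve and manual pull station): 0.970009 × 0.980003 = 0.950612
Parallel ([0.950612] and releasing panel): 1 − (1 − 0.950612)(1 − 0.779970) = 0.989133
Series ([0.983908] and [0.989133]): 0.983908 × 0.989133 = 0.9732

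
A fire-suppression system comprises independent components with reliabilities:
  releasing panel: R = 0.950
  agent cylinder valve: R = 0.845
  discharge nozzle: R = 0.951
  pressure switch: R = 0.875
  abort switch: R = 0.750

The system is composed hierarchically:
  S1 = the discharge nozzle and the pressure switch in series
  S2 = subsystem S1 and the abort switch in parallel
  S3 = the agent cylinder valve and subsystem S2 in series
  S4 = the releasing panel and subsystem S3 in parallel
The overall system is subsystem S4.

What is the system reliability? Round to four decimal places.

Series (discharge nozzle and pressure switch): 0.951000 × 0.875000 = 0.832125
Parallel ([0.832125] and abort switch): 1 − (1 − 0.832125)(1 − 0.750000) = 0.958031
Series (agent cylinder valve and [0.958031]): 0.845000 × 0.958031 = 0.809536
Parallel (releasing panel and [0.809536]): 1 − (1 − 0.950000)(1 − 0.809536) = 0.9905

0.9905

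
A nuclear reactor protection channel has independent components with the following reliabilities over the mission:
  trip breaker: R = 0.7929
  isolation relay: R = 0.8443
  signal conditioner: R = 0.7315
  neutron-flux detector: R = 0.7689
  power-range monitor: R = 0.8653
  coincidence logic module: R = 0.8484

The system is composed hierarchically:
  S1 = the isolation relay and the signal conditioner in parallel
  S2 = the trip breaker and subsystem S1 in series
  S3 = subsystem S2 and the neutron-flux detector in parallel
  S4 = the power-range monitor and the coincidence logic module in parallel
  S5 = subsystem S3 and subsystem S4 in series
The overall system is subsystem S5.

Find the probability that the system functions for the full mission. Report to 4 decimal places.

Parallel (isolation relay and signal conditioner): 1 − (1 − 0.844300)(1 − 0.731500) = 0.958195
Series (trip breaker and [0.958195]): 0.792900 × 0.958195 = 0.759753
Parallel ([0.759753] and neutron-flux detector): 1 − (1 − 0.759753)(1 − 0.768900) = 0.944479
Parallel (power-range monitor and coincidence logic module): 1 − (1 − 0.865300)(1 − 0.848400) = 0.979579
Series ([0.944479] and [0.979579]): 0.944479 × 0.979579 = 0.9252

0.9252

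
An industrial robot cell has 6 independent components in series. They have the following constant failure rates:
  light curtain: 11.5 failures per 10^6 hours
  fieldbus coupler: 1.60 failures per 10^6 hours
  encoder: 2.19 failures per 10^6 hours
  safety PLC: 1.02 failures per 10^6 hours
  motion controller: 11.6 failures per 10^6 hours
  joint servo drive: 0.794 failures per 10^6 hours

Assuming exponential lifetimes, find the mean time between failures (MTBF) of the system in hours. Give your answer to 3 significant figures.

Series of exponential components: λ_sys = Σ λ_i
λ_sys = 0.0000115 + 0.00000160 + 0.00000219 + 0.00000102 + 0.0000116 + 0.000000794 = 2.8704e-05 /h
MTBF = 1 / λ_sys = 34800 h

34800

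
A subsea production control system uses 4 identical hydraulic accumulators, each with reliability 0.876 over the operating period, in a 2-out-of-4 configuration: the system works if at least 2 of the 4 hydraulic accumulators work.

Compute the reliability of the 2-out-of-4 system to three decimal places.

0.993

R = Σ_{i=2}^{4} C(4,i) p^i (1−p)^{4−i} with p = 0.876
C(4,2)·0.876^2·0.124^2 = 0.07080
C(4,3)·0.876^3·0.124^1 = 0.33342
C(4,4)·0.876^4·0.124^0 = 0.58887
Sum = 0.993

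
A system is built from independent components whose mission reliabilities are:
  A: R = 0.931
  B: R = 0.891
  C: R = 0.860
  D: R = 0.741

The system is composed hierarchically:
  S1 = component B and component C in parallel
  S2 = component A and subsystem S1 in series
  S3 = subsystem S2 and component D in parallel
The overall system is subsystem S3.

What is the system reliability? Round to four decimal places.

Parallel (B and C): 1 − (1 − 0.891000)(1 − 0.860000) = 0.984740
Series (A and [0.984740]): 0.931000 × 0.984740 = 0.916793
Parallel ([0.916793] and D): 1 − (1 − 0.916793)(1 − 0.741000) = 0.9784

0.9784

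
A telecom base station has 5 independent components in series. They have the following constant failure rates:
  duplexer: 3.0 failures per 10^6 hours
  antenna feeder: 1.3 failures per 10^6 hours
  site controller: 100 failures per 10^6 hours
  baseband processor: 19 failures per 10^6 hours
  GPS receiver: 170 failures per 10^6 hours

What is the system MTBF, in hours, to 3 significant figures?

3410

Series of exponential components: λ_sys = Σ λ_i
λ_sys = 0.0000030 + 0.0000013 + 0.00010 + 0.000019 + 0.00017 = 2.9330e-04 /h
MTBF = 1 / λ_sys = 3410 h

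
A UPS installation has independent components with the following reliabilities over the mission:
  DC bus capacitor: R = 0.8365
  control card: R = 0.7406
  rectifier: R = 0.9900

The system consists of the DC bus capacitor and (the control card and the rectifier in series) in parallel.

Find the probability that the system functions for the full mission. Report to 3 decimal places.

0.956

Series (control card and rectifier): 0.74060 × 0.99000 = 0.73319
Parallel (DC bus capacitor and [0.73319]): 1 − (1 − 0.83650)(1 − 0.73319) = 0.956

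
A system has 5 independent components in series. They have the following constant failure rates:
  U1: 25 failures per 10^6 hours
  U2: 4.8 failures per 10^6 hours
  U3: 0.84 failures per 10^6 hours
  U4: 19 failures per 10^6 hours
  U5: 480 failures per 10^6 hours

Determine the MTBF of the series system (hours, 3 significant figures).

Series of exponential components: λ_sys = Σ λ_i
λ_sys = 0.000025 + 0.0000048 + 0.00000084 + 0.000019 + 0.00048 = 5.2964e-04 /h
MTBF = 1 / λ_sys = 1890 h

1890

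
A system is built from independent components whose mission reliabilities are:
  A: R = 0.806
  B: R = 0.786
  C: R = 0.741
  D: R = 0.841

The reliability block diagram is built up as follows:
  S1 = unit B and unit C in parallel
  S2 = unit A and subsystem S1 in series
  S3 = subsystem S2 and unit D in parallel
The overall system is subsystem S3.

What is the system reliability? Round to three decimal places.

0.962

Parallel (B and C): 1 − (1 − 0.78600)(1 − 0.74100) = 0.94457
Series (A and [0.94457]): 0.80600 × 0.94457 = 0.76132
Parallel ([0.76132] and D): 1 − (1 − 0.76132)(1 − 0.84100) = 0.962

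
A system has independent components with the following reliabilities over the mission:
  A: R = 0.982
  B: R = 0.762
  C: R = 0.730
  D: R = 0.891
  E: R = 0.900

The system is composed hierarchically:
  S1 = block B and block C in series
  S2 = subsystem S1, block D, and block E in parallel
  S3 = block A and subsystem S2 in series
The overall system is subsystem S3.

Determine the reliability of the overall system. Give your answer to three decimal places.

Series (B and C): 0.76200 × 0.73000 = 0.55626
Parallel ([0.55626], D, and E): 1 − (1 − 0.55626)(1 − 0.89100)(1 − 0.90000) = 0.99516
Series (A and [0.99516]): 0.98200 × 0.99516 = 0.977

0.977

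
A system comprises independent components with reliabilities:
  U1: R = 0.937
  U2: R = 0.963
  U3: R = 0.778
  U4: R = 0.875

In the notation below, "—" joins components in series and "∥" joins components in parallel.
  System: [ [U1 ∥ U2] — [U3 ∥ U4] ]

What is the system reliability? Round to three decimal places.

Parallel (U1 and U2): 1 − (1 − 0.93700)(1 − 0.96300) = 0.99767
Parallel (U3 and U4): 1 − (1 − 0.77800)(1 − 0.87500) = 0.97225
Series ([0.99767] and [0.97225]): 0.99767 × 0.97225 = 0.970

0.970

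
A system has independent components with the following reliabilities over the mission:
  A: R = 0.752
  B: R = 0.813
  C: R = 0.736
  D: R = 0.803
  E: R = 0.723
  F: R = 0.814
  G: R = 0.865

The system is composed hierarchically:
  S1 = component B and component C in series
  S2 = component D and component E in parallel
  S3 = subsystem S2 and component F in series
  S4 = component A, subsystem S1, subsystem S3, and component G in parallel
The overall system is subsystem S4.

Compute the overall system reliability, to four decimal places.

Series (B and C): 0.813000 × 0.736000 = 0.598368
Parallel (D and E): 1 − (1 − 0.803000)(1 − 0.723000) = 0.945431
Series ([0.945431] and F): 0.945431 × 0.814000 = 0.769581
Parallel (A, [0.598368], [0.769581], and G): 1 − (1 − 0.752000)(1 − 0.598368)(1 − 0.769581)(1 − 0.865000) = 0.9969

0.9969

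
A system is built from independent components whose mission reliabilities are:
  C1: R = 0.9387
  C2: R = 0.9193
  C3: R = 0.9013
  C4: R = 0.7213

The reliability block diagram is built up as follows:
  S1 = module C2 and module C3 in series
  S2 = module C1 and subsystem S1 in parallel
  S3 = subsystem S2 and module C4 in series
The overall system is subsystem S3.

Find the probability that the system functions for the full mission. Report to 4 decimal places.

Series (C2 and C3): 0.919300 × 0.901300 = 0.828565
Parallel (C1 and [0.828565]): 1 − (1 − 0.938700)(1 − 0.828565) = 0.989491
Series ([0.989491] and C4): 0.989491 × 0.721300 = 0.7137

0.7137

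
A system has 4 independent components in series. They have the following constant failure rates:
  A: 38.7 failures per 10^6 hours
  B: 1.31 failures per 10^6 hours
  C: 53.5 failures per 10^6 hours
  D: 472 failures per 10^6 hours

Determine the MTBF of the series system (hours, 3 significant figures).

Series of exponential components: λ_sys = Σ λ_i
λ_sys = 0.0000387 + 0.00000131 + 0.0000535 + 0.000472 = 5.6551e-04 /h
MTBF = 1 / λ_sys = 1770 h

1770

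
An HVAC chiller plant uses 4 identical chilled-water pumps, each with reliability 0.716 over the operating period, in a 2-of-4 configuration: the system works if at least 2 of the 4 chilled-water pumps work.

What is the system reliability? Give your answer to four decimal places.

R = Σ_{i=2}^{4} C(4,i) p^i (1−p)^{4−i} with p = 0.716
C(4,2)·0.716^2·0.284^2 = 0.248093
C(4,3)·0.716^3·0.284^1 = 0.416982
C(4,4)·0.716^4·0.284^0 = 0.262816
Sum = 0.9279

0.9279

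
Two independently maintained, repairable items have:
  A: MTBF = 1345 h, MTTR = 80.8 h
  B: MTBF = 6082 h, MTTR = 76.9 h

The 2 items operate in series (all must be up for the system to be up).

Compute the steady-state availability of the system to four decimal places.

A(A) = MTBF/(MTBF+MTTR) = 1345/(1345+80.8) = 0.943330
A(B) = MTBF/(MTBF+MTTR) = 6082/(6082+76.9) = 0.987514
Series availability: 0.943330 × 0.987514 = 0.9316

0.9316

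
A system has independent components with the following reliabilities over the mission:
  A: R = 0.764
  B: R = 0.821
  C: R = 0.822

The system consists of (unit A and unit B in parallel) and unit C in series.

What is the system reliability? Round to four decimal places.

Parallel (A and B): 1 − (1 − 0.764000)(1 − 0.821000) = 0.957756
Series ([0.957756] and C): 0.957756 × 0.822000 = 0.7873

0.7873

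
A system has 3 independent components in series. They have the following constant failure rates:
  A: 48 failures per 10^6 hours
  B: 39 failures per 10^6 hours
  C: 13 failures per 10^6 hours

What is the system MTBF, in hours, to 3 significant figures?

Series of exponential components: λ_sys = Σ λ_i
λ_sys = 0.000048 + 0.000039 + 0.000013 = 1.0000e-04 /h
MTBF = 1 / λ_sys = 10000 h

10000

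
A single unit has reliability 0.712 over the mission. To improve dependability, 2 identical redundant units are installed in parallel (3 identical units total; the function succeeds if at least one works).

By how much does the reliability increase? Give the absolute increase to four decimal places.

0.2641

R_before = 0.712
R_after = 1 − (1 − 0.712)^3 = 0.9761
ΔR = 0.9761 − 0.712 = 0.2641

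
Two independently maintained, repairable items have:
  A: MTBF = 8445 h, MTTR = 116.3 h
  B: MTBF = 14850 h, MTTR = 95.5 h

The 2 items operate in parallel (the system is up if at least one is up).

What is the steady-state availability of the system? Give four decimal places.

A(A) = MTBF/(MTBF+MTTR) = 8445/(8445+116.3) = 0.986416
A(B) = MTBF/(MTBF+MTTR) = 14850/(14850+95.5) = 0.993610
Parallel availability: 1 − (1 − 0.986416)(1 − 0.993610) = 0.9999

0.9999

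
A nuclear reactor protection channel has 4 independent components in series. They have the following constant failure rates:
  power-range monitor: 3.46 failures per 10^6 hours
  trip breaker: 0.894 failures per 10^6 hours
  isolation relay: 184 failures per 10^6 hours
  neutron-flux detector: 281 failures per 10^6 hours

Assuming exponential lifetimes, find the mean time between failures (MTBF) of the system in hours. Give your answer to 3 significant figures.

2130

Series of exponential components: λ_sys = Σ λ_i
λ_sys = 0.00000346 + 0.000000894 + 0.000184 + 0.000281 = 4.6935e-04 /h
MTBF = 1 / λ_sys = 2130 h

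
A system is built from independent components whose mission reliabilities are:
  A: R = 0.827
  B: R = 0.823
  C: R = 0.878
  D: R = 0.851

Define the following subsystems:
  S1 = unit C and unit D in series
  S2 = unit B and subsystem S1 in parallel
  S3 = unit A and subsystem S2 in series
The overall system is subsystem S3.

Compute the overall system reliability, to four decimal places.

0.7900

Series (C and D): 0.878000 × 0.851000 = 0.747178
Parallel (B and [0.747178]): 1 − (1 − 0.823000)(1 − 0.747178) = 0.955251
Series (A and [0.955251]): 0.827000 × 0.955251 = 0.7900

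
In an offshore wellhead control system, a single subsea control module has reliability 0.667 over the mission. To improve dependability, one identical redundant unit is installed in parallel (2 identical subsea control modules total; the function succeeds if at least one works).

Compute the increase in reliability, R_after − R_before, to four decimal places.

R_before = 0.667
R_after = 1 − (1 − 0.667)^2 = 0.8891
ΔR = 0.8891 − 0.667 = 0.2221

0.2221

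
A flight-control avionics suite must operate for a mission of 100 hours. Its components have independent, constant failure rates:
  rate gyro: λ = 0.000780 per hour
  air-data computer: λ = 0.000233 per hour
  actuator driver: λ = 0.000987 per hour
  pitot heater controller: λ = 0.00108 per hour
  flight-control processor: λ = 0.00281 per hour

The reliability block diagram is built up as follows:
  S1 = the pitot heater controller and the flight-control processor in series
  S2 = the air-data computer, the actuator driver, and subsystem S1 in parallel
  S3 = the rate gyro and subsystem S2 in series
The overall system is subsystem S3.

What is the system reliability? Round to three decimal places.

R(rate gyro) = exp(−0.000780 × 100) = 0.92496
R(air-data computer) = exp(−0.000233 × 100) = 0.97697
R(actuator driver) = exp(−0.000987 × 100) = 0.90601
R(pitot heater controller) = exp(−0.00108 × 100) = 0.89763
R(flight-control processor) = exp(−0.00281 × 100) = 0.75503
Series (pitot heater controller and flight-control processor): 0.89763 × 0.75503 = 0.67774
Parallel (air-data computer, actuator driver, and [0.67774]): 1 − (1 − 0.97697)(1 − 0.90601)(1 − 0.67774) = 0.99930
Series (rate gyro and [0.99930]): 0.92496 × 0.99930 = 0.924

0.924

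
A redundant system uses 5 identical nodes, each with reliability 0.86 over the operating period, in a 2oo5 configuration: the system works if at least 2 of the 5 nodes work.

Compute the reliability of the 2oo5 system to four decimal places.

0.9983

R = Σ_{i=2}^{5} C(5,i) p^i (1−p)^{5−i} with p = 0.86
C(5,2)·0.86^2·0.14^3 = 0.020295
C(5,3)·0.86^3·0.14^2 = 0.124667
C(5,4)·0.86^4·0.14^1 = 0.382906
C(5,5)·0.86^5·0.14^0 = 0.470427
Sum = 0.9983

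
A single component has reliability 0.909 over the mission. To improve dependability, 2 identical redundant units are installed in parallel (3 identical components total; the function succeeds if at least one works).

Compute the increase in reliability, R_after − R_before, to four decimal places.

0.0902

R_before = 0.909
R_after = 1 − (1 − 0.909)^3 = 0.9992
ΔR = 0.9992 − 0.909 = 0.0902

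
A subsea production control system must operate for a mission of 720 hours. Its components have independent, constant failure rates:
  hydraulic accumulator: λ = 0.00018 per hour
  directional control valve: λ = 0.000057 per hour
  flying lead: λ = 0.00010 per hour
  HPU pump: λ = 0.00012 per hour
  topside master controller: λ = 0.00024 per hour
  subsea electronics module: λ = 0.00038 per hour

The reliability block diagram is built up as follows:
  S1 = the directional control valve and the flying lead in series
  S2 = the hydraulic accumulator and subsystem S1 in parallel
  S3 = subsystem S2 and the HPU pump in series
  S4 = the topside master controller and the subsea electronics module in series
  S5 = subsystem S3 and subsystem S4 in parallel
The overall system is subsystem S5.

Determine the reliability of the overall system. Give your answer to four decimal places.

0.9659

R(hydraulic accumulator) = exp(−0.00018 × 720) = 0.878447
R(directional control valve) = exp(−0.000057 × 720) = 0.959791
R(flying lead) = exp(−0.00010 × 720) = 0.930531
R(HPU pump) = exp(−0.00012 × 720) = 0.917227
R(topside master controller) = exp(−0.00024 × 720) = 0.841306
R(subsea electronics module) = exp(−0.00038 × 720) = 0.760636
Series (directional control valve and flying lead): 0.959791 × 0.930531 = 0.893115
Parallel (hydraulic accumulator and [0.893115]): 1 − (1 − 0.878447)(1 − 0.893115) = 0.987008
Series ([0.987008] and HPU pump): 0.987008 × 0.917227 = 0.905310
Series (topside master controller and subsea electronics module): 0.841306 × 0.760636 = 0.639928
Parallel ([0.905310] and [0.639928]): 1 − (1 − 0.905310)(1 − 0.639928) = 0.9659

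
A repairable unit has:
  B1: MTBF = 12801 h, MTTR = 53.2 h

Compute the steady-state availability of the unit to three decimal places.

0.996

A(B1) = MTBF/(MTBF+MTTR) = 12801/(12801+53.2) = 0.996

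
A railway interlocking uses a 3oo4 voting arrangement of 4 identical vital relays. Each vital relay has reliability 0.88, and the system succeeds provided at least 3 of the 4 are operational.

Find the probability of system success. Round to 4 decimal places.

R = Σ_{i=3}^{4} C(4,i) p^i (1−p)^{4−i} with p = 0.88
C(4,3)·0.88^3·0.12^1 = 0.327107
C(4,4)·0.88^4·0.12^0 = 0.599695
Sum = 0.9268

0.9268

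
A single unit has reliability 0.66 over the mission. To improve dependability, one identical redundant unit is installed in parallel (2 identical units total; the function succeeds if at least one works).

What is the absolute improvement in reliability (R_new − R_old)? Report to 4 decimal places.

0.2244

R_before = 0.66
R_after = 1 − (1 − 0.66)^2 = 0.8844
ΔR = 0.8844 − 0.66 = 0.2244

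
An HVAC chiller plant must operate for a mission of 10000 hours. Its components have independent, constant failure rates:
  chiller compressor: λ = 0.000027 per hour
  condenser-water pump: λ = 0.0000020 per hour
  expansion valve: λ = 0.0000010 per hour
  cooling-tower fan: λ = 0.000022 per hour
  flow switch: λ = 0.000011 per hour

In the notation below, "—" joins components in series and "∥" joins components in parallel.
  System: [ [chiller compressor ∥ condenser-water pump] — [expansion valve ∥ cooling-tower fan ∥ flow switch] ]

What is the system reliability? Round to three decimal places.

0.995

R(chiller compressor) = exp(−0.000027 × 10000) = 0.76338
R(condenser-water pump) = exp(−0.0000020 × 10000) = 0.98020
R(expansion valve) = exp(−0.0000010 × 10000) = 0.99005
R(cooling-tower fan) = exp(−0.000022 × 10000) = 0.80252
R(flow switch) = exp(−0.000011 × 10000) = 0.89583
Parallel (chiller compressor and condenser-water pump): 1 − (1 − 0.76338)(1 − 0.98020) = 0.99531
Parallel (expansion valve, cooling-tower fan, and flow switch): 1 − (1 − 0.99005)(1 − 0.80252)(1 − 0.89583) = 0.99980
Series ([0.99531] and [0.99980]): 0.99531 × 0.99980 = 0.995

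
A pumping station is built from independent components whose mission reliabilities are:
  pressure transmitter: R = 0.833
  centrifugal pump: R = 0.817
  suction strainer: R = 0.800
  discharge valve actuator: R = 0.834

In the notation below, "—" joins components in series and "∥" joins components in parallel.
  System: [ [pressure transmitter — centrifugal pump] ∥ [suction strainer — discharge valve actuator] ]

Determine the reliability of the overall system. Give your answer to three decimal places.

0.894

Series (pressure transmitter and centrifugal pump): 0.83300 × 0.81700 = 0.68056
Series (suction strainer and discharge valve actuator): 0.80000 × 0.83400 = 0.66720
Parallel ([0.68056] and [0.66720]): 1 − (1 − 0.68056)(1 − 0.66720) = 0.894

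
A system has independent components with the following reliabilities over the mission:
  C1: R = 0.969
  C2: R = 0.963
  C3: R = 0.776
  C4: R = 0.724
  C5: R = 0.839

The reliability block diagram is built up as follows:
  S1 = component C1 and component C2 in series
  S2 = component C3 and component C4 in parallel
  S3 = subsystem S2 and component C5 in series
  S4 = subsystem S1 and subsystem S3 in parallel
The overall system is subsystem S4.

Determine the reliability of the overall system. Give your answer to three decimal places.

Series (C1 and C2): 0.96900 × 0.96300 = 0.93315
Parallel (C3 and C4): 1 − (1 − 0.77600)(1 − 0.72400) = 0.93818
Series ([0.93818] and C5): 0.93818 × 0.83900 = 0.78713
Parallel ([0.93315] and [0.78713]): 1 − (1 − 0.93315)(1 − 0.78713) = 0.986

0.986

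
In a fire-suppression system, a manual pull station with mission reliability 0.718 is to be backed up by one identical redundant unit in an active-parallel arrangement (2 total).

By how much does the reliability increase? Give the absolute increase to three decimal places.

0.202

R_before = 0.718
R_after = 1 − (1 − 0.718)^2 = 0.920
ΔR = 0.920 − 0.718 = 0.202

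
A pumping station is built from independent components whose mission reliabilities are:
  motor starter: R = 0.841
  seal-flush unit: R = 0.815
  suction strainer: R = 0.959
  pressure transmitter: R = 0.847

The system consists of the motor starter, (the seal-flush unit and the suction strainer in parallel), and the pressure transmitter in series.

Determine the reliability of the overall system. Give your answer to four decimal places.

Parallel (seal-flush unit and suction strainer): 1 − (1 − 0.815000)(1 − 0.959000) = 0.992415
Series (motor starter, [0.992415], and pressure transmitter): 0.841000 × 0.992415 × 0.847000 = 0.7069

0.7069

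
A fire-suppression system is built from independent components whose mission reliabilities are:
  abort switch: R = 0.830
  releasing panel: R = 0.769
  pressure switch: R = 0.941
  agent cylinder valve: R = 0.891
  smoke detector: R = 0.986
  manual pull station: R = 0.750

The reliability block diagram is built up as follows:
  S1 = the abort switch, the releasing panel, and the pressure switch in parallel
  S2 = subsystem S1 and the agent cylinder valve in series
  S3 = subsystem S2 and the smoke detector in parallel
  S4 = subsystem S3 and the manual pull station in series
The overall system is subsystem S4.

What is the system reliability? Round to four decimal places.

Parallel (abort switch, releasing panel, and pressure switch): 1 − (1 − 0.830000)(1 − 0.769000)(1 − 0.941000) = 0.997683
Series ([0.997683] and agent cylinder valve): 0.997683 × 0.891000 = 0.888936
Parallel ([0.888936] and smoke detector): 1 − (1 − 0.888936)(1 − 0.986000) = 0.998445
Series ([0.998445] and manual pull station): 0.998445 × 0.750000 = 0.7488

0.7488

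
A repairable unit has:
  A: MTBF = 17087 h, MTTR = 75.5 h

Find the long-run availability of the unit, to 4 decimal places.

0.9956

A(A) = MTBF/(MTBF+MTTR) = 17087/(17087+75.5) = 0.9956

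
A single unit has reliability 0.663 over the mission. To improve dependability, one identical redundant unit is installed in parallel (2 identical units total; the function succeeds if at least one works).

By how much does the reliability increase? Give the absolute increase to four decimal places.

R_before = 0.663
R_after = 1 − (1 − 0.663)^2 = 0.8864
ΔR = 0.8864 − 0.663 = 0.2234

0.2234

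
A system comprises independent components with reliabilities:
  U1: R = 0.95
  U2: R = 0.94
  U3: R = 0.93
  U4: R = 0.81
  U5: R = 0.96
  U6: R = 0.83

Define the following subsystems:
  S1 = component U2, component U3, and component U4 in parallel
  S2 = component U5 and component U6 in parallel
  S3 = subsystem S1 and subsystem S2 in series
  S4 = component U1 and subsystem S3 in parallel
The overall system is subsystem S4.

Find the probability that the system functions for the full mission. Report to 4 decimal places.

Parallel (U2, U3, and U4): 1 − (1 − 0.940000)(1 − 0.930000)(1 − 0.810000) = 0.999202
Parallel (U5 and U6): 1 − (1 − 0.960000)(1 − 0.830000) = 0.993200
Series ([0.999202] and [0.993200]): 0.999202 × 0.993200 = 0.992407
Parallel (U1 and [0.992407]): 1 − (1 − 0.950000)(1 − 0.992407) = 0.9996

0.9996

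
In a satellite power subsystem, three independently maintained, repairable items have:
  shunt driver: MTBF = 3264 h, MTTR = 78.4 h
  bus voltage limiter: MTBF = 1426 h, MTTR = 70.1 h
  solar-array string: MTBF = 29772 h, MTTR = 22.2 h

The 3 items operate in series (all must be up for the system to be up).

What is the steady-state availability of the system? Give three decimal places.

0.930

A(shunt driver) = MTBF/(MTBF+MTTR) = 3264/(3264+78.4) = 0.976544
A(bus voltage limiter) = MTBF/(MTBF+MTTR) = 1426/(1426+70.1) = 0.953145
A(solar-array string) = MTBF/(MTBF+MTTR) = 29772/(29772+22.2) = 0.999255
Series availability: 0.976544 × 0.953145 × 0.999255 = 0.930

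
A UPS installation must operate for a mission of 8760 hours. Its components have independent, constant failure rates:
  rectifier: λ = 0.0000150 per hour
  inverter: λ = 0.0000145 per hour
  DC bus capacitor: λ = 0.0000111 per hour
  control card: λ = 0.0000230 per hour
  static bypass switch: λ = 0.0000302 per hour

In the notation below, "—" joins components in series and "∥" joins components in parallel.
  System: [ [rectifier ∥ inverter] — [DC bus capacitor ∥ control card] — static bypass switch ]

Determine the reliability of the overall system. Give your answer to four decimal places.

0.7435

R(rectifier) = exp(−0.0000150 × 8760) = 0.876867
R(inverter) = exp(−0.0000145 × 8760) = 0.880716
R(DC bus capacitor) = exp(−0.0000111 × 8760) = 0.907342
R(control card) = exp(−0.0000230 × 8760) = 0.817520
R(static bypass switch) = exp(−0.0000302 × 8760) = 0.767550
Parallel (rectifier and inverter): 1 − (1 − 0.876867)(1 − 0.880716) = 0.985312
Parallel (DC bus capacitor and control card): 1 − (1 − 0.907342)(1 − 0.817520) = 0.983092
Series ([0.985312], [0.983092], and static bypass switch): 0.985312 × 0.983092 × 0.767550 = 0.7435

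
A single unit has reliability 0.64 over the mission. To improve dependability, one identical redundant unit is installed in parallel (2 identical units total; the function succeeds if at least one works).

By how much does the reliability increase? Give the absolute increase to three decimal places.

R_before = 0.64
R_after = 1 − (1 − 0.64)^2 = 0.870
ΔR = 0.870 − 0.64 = 0.230

0.230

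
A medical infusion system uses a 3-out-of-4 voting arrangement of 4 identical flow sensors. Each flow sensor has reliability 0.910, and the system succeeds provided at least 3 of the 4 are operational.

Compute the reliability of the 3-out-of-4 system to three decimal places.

R = Σ_{i=3}^{4} C(4,i) p^i (1−p)^{4−i} with p = 0.910
C(4,3)·0.910^3·0.090^1 = 0.27129
C(4,4)·0.910^4·0.090^0 = 0.68575
Sum = 0.957

0.957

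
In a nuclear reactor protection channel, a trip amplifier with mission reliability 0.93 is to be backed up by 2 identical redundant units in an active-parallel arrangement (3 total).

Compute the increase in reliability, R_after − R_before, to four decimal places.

0.0697

R_before = 0.93
R_after = 1 − (1 − 0.93)^3 = 0.9997
ΔR = 0.9997 − 0.93 = 0.0697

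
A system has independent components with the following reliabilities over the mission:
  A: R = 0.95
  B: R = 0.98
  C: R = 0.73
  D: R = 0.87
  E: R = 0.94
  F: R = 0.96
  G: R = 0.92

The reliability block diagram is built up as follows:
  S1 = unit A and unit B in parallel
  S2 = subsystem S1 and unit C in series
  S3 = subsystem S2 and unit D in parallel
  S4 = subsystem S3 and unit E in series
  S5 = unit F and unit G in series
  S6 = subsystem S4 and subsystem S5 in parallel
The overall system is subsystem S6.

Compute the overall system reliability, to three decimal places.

Parallel (A and B): 1 − (1 − 0.95000)(1 − 0.98000) = 0.99900
Series ([0.99900] and C): 0.99900 × 0.73000 = 0.72927
Parallel ([0.72927] and D): 1 − (1 − 0.72927)(1 − 0.87000) = 0.96481
Series ([0.96481] and E): 0.96481 × 0.94000 = 0.90692
Series (F and G): 0.96000 × 0.92000 = 0.88320
Parallel ([0.90692] and [0.88320]): 1 − (1 − 0.90692)(1 − 0.88320) = 0.989

0.989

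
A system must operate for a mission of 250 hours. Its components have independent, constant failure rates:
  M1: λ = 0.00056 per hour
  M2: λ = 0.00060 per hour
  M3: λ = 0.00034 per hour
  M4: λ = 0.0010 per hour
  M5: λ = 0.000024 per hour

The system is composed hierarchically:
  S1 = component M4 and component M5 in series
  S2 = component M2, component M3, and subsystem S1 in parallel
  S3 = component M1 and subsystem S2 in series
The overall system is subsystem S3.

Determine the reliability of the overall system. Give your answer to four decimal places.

0.8671

R(M1) = exp(−0.00056 × 250) = 0.869358
R(M2) = exp(−0.00060 × 250) = 0.860708
R(M3) = exp(−0.00034 × 250) = 0.918512
R(M4) = exp(−0.0010 × 250) = 0.778801
R(M5) = exp(−0.000024 × 250) = 0.994018
Series (M4 and M5): 0.778801 × 0.994018 = 0.774142
Parallel (M2, M3, and [0.774142]): 1 − (1 − 0.860708)(1 − 0.918512)(1 − 0.774142) = 0.997436
Series (M1 and [0.997436]): 0.869358 × 0.997436 = 0.8671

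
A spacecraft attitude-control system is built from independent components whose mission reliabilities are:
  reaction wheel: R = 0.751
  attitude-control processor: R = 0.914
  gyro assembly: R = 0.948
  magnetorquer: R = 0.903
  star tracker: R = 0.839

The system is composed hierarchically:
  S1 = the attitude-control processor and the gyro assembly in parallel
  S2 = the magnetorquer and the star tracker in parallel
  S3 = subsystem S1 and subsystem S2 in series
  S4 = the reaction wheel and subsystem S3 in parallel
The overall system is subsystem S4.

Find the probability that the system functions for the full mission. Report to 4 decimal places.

0.9950

Parallel (attitude-control processor and gyro assembly): 1 − (1 − 0.914000)(1 − 0.948000) = 0.995528
Parallel (magnetorquer and star tracker): 1 − (1 − 0.903000)(1 − 0.839000) = 0.984383
Series ([0.995528] and [0.984383]): 0.995528 × 0.984383 = 0.979981
Parallel (reaction wheel and [0.979981]): 1 − (1 − 0.751000)(1 − 0.979981) = 0.9950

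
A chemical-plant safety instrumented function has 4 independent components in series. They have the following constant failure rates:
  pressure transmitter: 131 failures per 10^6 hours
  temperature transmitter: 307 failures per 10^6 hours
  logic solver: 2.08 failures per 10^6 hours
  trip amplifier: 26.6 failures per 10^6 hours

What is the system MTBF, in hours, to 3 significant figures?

2140

Series of exponential components: λ_sys = Σ λ_i
λ_sys = 0.000131 + 0.000307 + 0.00000208 + 0.0000266 = 4.6668e-04 /h
MTBF = 1 / λ_sys = 2140 h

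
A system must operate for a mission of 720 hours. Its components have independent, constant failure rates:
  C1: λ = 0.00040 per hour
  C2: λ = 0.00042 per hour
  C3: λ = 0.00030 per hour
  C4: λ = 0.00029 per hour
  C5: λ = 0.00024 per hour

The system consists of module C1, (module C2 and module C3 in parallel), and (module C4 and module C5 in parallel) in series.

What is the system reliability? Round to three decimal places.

R(C1) = exp(−0.00040 × 720) = 0.74976
R(C2) = exp(−0.00042 × 720) = 0.73904
R(C3) = exp(−0.00030 × 720) = 0.80574
R(C4) = exp(−0.00029 × 720) = 0.81156
R(C5) = exp(−0.00024 × 720) = 0.84131
Parallel (C2 and C3): 1 − (1 − 0.73904)(1 − 0.80574) = 0.94931
Parallel (C4 and C5): 1 − (1 − 0.81156)(1 − 0.84131) = 0.97010
Series (C1, [0.94931], and [0.97010]): 0.74976 × 0.94931 × 0.97010 = 0.690

0.690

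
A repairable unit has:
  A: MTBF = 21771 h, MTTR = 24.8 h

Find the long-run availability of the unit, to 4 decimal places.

A(A) = MTBF/(MTBF+MTTR) = 21771/(21771+24.8) = 0.9989

0.9989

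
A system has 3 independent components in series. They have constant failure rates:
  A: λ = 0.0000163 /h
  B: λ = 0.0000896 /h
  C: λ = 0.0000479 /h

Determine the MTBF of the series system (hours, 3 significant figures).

Series of exponential components: λ_sys = Σ λ_i
λ_sys = 0.0000163 + 0.0000896 + 0.0000479 = 1.5380e-04 /h
MTBF = 1 / λ_sys = 6500 h

6500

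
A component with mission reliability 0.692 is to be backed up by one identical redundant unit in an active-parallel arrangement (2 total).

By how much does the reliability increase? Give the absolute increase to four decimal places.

0.2131

R_before = 0.692
R_after = 1 − (1 − 0.692)^2 = 0.9051
ΔR = 0.9051 − 0.692 = 0.2131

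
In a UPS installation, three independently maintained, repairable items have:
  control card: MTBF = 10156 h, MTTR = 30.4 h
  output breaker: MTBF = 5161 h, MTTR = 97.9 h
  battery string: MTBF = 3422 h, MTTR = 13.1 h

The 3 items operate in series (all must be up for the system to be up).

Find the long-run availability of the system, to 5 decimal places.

0.97472

A(control card) = MTBF/(MTBF+MTTR) = 10156/(10156+30.4) = 0.997016
A(output breaker) = MTBF/(MTBF+MTTR) = 5161/(5161+97.9) = 0.981384
A(battery string) = MTBF/(MTBF+MTTR) = 3422/(3422+13.1) = 0.996186
Series availability: 0.997016 × 0.981384 × 0.996186 = 0.97472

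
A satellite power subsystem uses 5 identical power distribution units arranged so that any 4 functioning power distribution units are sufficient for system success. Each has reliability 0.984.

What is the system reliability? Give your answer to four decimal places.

R = Σ_{i=4}^{5} C(5,i) p^i (1−p)^{5−i} with p = 0.984
C(5,4)·0.984^4·0.016^1 = 0.075002
C(5,5)·0.984^5·0.016^0 = 0.922519
Sum = 0.9975

0.9975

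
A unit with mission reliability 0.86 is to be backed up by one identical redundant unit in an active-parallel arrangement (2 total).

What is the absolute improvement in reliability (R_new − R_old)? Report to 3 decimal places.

0.120

R_before = 0.86
R_after = 1 − (1 − 0.86)^2 = 0.980
ΔR = 0.980 − 0.86 = 0.120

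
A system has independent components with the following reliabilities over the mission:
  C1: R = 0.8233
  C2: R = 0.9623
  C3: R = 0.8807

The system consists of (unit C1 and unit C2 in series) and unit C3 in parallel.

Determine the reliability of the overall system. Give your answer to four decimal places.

0.9752

Series (C1 and C2): 0.823300 × 0.962300 = 0.792262
Parallel ([0.792262] and C3): 1 − (1 − 0.792262)(1 − 0.880700) = 0.9752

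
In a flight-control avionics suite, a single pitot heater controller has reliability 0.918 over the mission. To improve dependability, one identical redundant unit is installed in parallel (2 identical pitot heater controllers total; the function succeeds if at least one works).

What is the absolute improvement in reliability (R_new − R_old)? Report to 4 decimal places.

0.0753

R_before = 0.918
R_after = 1 − (1 − 0.918)^2 = 0.9933
ΔR = 0.9933 − 0.918 = 0.0753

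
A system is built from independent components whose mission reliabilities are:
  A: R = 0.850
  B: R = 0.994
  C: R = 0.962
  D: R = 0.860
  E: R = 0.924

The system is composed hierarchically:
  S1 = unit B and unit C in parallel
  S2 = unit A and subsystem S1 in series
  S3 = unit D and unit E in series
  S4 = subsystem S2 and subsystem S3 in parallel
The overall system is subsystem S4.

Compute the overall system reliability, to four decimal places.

0.9692

Parallel (B and C): 1 − (1 − 0.994000)(1 − 0.962000) = 0.999772
Series (A and [0.999772]): 0.850000 × 0.999772 = 0.849806
Series (D and E): 0.860000 × 0.924000 = 0.794640
Parallel ([0.849806] and [0.794640]): 1 − (1 − 0.849806)(1 − 0.794640) = 0.9692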